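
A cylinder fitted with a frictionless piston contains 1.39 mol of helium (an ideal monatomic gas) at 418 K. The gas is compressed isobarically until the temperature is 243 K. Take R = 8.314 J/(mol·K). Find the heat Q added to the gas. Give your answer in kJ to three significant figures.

Isobaric: W = nRΔT = (1.39)(8.314)(-175) = -2022 J.
ΔU = nCᵥΔT with Cᵥ = 3R/2: ΔU = (1.39)(12.47)(-175) = -3034 J.
Q = ΔU + W = -3034 − 2022 = -5056 J.

Q ≈ -5.06 kJ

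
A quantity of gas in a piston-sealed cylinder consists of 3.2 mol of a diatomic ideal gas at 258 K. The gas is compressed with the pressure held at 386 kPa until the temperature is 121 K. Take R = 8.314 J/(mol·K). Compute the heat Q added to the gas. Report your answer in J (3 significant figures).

Q ≈ -12800 J

Isobaric: W = nRΔT = (3.2)(8.314)(-137) = -3645 J.
ΔU = nCᵥΔT with Cᵥ = 5R/2: ΔU = (3.2)(20.79)(-137) = -9112 J.
Q = ΔU + W = -9112 − 3645 = -12757 J.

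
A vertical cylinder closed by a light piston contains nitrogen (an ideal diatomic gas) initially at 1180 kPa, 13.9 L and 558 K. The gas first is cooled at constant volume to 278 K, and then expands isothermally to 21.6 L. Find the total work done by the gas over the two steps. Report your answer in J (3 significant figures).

Step 1 (isochoric): W = 0 (constant volume).
After step 1: P = 587.9 kPa (V unchanged).
Step 2 (isothermal): W = P₁V₁ ln(V₂/V₁) = (8172) ln(21.6/13.9) = 3602 J.
W_total = 0 + 3602 = 3602 J.

W_total ≈ 3600 J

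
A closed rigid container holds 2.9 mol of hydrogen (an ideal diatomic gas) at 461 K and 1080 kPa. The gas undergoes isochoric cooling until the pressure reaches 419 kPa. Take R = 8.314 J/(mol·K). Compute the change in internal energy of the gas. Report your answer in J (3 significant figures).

ΔU ≈ -17000 J

Constant volume ⇒ W = 0, so Q = ΔU = nCᵥΔT with Cᵥ = 5R/2 = 20.79 J/(mol·K).
At constant V, T₂/T₁ = P₂/P₁ ⇒ ΔT = T₁(P₂/P₁ − 1) = 461·(419/1080 − 1) = -282.1 K.
ΔU = (2.9)(20.79)(-282.1) = -17007 J.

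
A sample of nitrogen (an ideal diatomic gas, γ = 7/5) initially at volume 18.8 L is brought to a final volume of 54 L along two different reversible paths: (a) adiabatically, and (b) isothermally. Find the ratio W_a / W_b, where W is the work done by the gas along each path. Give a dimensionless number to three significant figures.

W_a / W_b ≈ 0.816

Path (a) adiabatic: W = P₁V₁(1 − (V₁/V₂)^(γ−1))/(γ−1) → W_a/(P₁V₁) = 0.8607.
Path (b) isothermal: W = P₁V₁ ln(V₂/V₁) → W_b/(P₁V₁) = 1.055.
W_a / W_b = 0.8607 / 1.055 = 0.8158.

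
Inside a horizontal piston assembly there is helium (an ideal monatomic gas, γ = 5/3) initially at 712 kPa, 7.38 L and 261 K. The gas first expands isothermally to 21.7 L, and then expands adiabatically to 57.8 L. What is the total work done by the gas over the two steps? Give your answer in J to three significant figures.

W_total ≈ 9450 J

Step 1 (isothermal): W = P₁V₁ ln(V₂/V₁) = (5255) ln(21.7/7.38) = 5667 J.
After step 1: P = 242.1 kPa, V = 21.7 L, T = 261 K.
Step 2 (adiabatic): W = (P₁V₁ − P₂V₂)/(γ−1) = (5255 − 2735)/0.667 = 3780 J.
W_total = 5667 + 3780 = 9447 J.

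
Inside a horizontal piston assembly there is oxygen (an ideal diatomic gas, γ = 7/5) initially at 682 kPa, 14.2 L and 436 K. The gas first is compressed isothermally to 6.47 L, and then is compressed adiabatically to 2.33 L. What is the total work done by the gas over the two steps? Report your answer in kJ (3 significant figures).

Step 1 (isothermal): W = P₁V₁ ln(V₂/V₁) = (9684) ln(6.47/14.2) = -7613 J.
After step 1: P = 1497 kPa, V = 6.47 L, T = 436 K.
Step 2 (adiabatic): W = (P₁V₁ − P₂V₂)/(γ−1) = (9684 − 14571)/0.4 = -12217 J.
W_total = -7613 − 12217 = -19829 J.

W_total ≈ -19.8 kJ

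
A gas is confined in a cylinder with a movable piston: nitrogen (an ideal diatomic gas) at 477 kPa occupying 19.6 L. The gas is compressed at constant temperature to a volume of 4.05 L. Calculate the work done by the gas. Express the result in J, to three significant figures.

Isothermal: W = nRT ln(V₂/V₁) = P₁V₁ ln(V₂/V₁).
P₁V₁ = (477 kPa)(19.6 L) = 9349 J.
W = 9349 × ln(4.05/19.6) = 9349 × -1.577
W_by_gas = -14742 J.

W ≈ -14700 J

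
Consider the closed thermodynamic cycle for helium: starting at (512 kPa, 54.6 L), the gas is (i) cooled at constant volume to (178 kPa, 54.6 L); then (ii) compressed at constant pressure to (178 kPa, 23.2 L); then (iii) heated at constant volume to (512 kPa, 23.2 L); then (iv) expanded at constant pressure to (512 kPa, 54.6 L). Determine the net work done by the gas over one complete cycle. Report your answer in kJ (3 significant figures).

W_net ≈ 10.5 kJ

Constant-volume legs do no work.
W(ii) = (178)(23.2 − 54.6) = -5589 J; W(iv) = (512)(54.6 − 23.2) = 16077 J.
W_net = -5589 + 16077 = 10488 J (the clockwise enclosed area).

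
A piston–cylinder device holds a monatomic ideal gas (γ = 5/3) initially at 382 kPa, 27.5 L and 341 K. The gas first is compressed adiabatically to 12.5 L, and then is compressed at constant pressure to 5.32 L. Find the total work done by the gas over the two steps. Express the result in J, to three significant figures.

Step 1 (adiabatic): W = (P₁V₁ − P₂V₂)/(γ−1) = (10505 − 17770)/0.667 = -10897 J.
After step 1: P = 1422 kPa, V = 12.5 L, T = 576.8 K.
Step 2 (isobaric): W = PΔV = (1422 kPa)(5.32 − 12.5 L) = -10207 J.
W_total = -10897 − 10207 = -21104 J.

W_total ≈ -21100 J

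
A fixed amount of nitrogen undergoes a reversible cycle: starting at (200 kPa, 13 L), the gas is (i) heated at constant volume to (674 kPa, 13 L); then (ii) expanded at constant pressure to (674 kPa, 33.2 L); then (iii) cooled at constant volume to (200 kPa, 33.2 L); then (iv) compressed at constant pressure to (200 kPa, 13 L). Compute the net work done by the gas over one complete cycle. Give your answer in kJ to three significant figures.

Constant-volume legs do no work.
W(ii) = (674)(33.2 − 13) = 13615 J; W(iv) = (200)(13 − 33.2) = -4040 J.
W_net = 13615 − 4040 = 9575 J (the clockwise enclosed area).

W_net ≈ 9.57 kJ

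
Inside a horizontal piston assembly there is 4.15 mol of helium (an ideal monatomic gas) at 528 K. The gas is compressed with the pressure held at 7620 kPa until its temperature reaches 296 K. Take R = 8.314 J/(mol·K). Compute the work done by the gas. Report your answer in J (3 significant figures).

W ≈ -8000 J

Isobaric: W = P ΔV = nR ΔT.
W = (4.15)(8.314)(296 − 528) = -8005 J.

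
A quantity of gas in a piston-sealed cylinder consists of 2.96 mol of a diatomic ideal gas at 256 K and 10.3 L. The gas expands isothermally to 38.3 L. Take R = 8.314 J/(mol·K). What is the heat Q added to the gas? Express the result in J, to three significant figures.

Isothermal ⇒ ΔU = 0, so Q = W = nRT ln(V₂/V₁).
Q = (2.96)(8.314)(256) ln(38.3/10.3) = 6300 × 1.313 = 8274 J.

Q ≈ 8270 J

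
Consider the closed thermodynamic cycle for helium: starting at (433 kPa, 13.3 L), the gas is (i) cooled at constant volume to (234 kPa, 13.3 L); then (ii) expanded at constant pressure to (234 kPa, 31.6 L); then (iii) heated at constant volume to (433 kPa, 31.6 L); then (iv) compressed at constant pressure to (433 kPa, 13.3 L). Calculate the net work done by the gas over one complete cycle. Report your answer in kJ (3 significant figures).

W_net ≈ -3.64 kJ

Constant-volume legs do no work.
W(ii) = (234)(31.6 − 13.3) = 4282 J; W(iv) = (433)(13.3 − 31.6) = -7924 J.
W_net = 4282 − 7924 = -3642 J (the counter-clockwise enclosed area).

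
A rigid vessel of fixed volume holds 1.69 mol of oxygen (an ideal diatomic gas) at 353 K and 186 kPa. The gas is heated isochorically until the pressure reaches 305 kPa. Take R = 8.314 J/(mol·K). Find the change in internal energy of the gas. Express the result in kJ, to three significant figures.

Constant volume ⇒ W = 0, so Q = ΔU = nCᵥΔT with Cᵥ = 5R/2 = 20.79 J/(mol·K).
At constant V, T₂/T₁ = P₂/P₁ ⇒ ΔT = T₁(P₂/P₁ − 1) = 353·(305/186 − 1) = 225.8 K.
ΔU = (1.69)(20.79)(225.8) = 7933 J.

ΔU ≈ 7.93 kJ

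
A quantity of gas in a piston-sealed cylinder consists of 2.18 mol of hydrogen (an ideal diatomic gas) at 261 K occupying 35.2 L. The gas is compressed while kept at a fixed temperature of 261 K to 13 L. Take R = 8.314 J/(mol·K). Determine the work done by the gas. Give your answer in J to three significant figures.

Isothermal: W = nRT ln(V₂/V₁).
W = (2.18)(8.314)(261) × ln(13/35.2)
  = 4730 × -0.9961
W_by_gas = -4712 J.

W ≈ -4710 J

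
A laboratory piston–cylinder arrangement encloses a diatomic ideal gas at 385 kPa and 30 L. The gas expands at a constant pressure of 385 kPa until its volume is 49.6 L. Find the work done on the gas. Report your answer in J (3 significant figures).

W ≈ -7550 J

Isobaric: W = P ΔV.
W = (385 kPa)(49.6 − 30 L) = (385)(19.6) = 7546 J.
Work on gas = −W_by = -7546 J.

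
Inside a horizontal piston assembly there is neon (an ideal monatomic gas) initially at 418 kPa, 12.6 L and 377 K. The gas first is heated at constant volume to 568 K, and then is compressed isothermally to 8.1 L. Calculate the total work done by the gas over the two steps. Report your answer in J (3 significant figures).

Step 1 (isochoric): W = 0 (constant volume).
After step 1: P = 629.8 kPa (V unchanged).
Step 2 (isothermal): W = P₁V₁ ln(V₂/V₁) = (7935) ln(8.1/12.6) = -3506 J.
W_total = 0 − 3506 = -3506 J.

W_total ≈ -3510 J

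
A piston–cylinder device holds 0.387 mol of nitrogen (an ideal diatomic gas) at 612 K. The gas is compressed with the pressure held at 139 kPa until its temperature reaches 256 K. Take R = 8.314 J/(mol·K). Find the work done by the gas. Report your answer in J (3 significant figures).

W ≈ -1150 J

Isobaric: W = P ΔV = nR ΔT.
W = (0.387)(8.314)(256 − 612) = -1145 J.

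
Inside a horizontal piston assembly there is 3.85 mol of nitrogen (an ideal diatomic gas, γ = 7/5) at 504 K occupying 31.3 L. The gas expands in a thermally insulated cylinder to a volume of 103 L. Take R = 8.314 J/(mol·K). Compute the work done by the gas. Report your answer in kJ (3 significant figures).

Adiabatic: TV^(γ−1) = const with γ = 7/5.
T₂ = T₁ (V₁/V₂)^(γ−1) = 504 × (31.3/103)^0.4 = 504 × 0.621 = 313 K.
W_by = nCᵥ(T₁ − T₂) = (3.85)(20.79)(504 − 313) = 15286 J.

W ≈ 15.3 kJ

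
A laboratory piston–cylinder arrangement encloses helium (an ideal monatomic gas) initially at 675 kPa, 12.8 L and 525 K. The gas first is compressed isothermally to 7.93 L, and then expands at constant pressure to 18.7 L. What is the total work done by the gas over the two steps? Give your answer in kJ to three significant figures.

Step 1 (isothermal): W = P₁V₁ ln(V₂/V₁) = (8640) ln(7.93/12.8) = -4137 J.
After step 1: P = 1090 kPa, V = 7.93 L, T = 525 K.
Step 2 (isobaric): W = PΔV = (1090 kPa)(18.7 − 7.93 L) = 11734 J.
W_total = -4137 + 11734 = 7598 J.

W_total ≈ 7.60 kJ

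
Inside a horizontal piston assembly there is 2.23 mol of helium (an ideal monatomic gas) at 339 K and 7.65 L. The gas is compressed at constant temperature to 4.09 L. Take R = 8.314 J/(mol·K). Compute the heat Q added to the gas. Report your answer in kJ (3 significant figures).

Isothermal ⇒ ΔU = 0, so Q = W = nRT ln(V₂/V₁).
Q = (2.23)(8.314)(339) ln(4.09/7.65) = 6285 × -0.6262 = -3936 J.

Q ≈ -3.94 kJ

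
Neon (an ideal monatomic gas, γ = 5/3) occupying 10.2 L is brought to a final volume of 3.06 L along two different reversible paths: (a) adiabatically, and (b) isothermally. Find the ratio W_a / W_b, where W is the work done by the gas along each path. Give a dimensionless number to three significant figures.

W_a / W_b ≈ 1.53

Path (a) adiabatic: W = P₁V₁(1 − (V₁/V₂)^(γ−1))/(γ−1) → W_a/(P₁V₁) = -1.847.
Path (b) isothermal: W = P₁V₁ ln(V₂/V₁) → W_b/(P₁V₁) = -1.204.
W_a / W_b = -1.847 / -1.204 = 1.534.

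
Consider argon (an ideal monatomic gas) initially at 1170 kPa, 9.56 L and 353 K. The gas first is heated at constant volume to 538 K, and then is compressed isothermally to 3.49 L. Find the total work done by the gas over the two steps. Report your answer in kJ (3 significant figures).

W_total ≈ -17.2 kJ

Step 1 (isochoric): W = 0 (constant volume).
After step 1: P = 1783 kPa (V unchanged).
Step 2 (isothermal): W = P₁V₁ ln(V₂/V₁) = (17047) ln(3.49/9.56) = -17178 J.
W_total = 0 − 17178 = -17178 J.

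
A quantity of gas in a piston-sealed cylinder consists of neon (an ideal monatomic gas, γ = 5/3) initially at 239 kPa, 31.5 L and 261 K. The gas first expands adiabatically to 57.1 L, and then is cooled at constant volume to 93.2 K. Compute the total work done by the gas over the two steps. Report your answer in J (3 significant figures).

Step 1 (adiabatic): W = (P₁V₁ − P₂V₂)/(γ−1) = (7528 − 5064)/0.667 = 3697 J.
Step 2 (isochoric): W = 0 (constant volume).
W_total = 3697 + 0 = 3697 J.

W_total ≈ 3700 J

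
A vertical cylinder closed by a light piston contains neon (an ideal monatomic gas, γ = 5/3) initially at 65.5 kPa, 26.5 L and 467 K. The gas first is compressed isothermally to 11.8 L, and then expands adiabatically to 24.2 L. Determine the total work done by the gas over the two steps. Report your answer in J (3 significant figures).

Step 1 (isothermal): W = P₁V₁ ln(V₂/V₁) = (1736) ln(11.8/26.5) = -1404 J.
After step 1: P = 147.1 kPa, V = 11.8 L, T = 467 K.
Step 2 (adiabatic): W = (P₁V₁ − P₂V₂)/(γ−1) = (1736 − 1075)/0.667 = 990.7 J.
W_total = -1404 + 990.7 = -413.6 J.

W_total ≈ -414 J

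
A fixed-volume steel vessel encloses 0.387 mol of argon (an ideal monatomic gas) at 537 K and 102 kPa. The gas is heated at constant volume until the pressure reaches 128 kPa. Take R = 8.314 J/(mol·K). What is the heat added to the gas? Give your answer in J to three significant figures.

Constant volume ⇒ W = 0, so Q = ΔU = nCᵥΔT with Cᵥ = 3R/2 = 12.47 J/(mol·K).
At constant V, T₂/T₁ = P₂/P₁ ⇒ ΔT = T₁(P₂/P₁ − 1) = 537·(128/102 − 1) = 136.9 K.
ΔU = (0.387)(12.47)(136.9) = 660.6 J.

Q ≈ 661 J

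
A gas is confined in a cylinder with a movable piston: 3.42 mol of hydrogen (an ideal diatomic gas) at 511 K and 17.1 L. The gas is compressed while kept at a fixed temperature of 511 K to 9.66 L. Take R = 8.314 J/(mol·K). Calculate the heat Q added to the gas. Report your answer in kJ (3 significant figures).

Isothermal ⇒ ΔU = 0, so Q = W = nRT ln(V₂/V₁).
Q = (3.42)(8.314)(511) ln(9.66/17.1) = 14530 × -0.5711 = -8298 J.

Q ≈ -8.30 kJ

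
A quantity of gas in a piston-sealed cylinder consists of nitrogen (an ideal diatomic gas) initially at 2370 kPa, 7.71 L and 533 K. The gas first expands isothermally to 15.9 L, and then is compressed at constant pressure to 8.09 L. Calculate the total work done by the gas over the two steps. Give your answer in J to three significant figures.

W_total ≈ 4250 J

Step 1 (isothermal): W = P₁V₁ ln(V₂/V₁) = (18273) ln(15.9/7.71) = 13226 J.
After step 1: P = 1149 kPa, V = 15.9 L, T = 533 K.
Step 2 (isobaric): W = PΔV = (1149 kPa)(8.09 − 15.9 L) = -8975 J.
W_total = 13226 − 8975 = 4250 J.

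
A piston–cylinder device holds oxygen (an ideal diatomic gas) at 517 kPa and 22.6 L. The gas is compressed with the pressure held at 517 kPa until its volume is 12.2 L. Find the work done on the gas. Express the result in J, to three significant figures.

W ≈ 5380 J

Isobaric: W = P ΔV.
W = (517 kPa)(12.2 − 22.6 L) = (517)(-10.4) = -5377 J.
Work on gas = −W_by = 5377 J.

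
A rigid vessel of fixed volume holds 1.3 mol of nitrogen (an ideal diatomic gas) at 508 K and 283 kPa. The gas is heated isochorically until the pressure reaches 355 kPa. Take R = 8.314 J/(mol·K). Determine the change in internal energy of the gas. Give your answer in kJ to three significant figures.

Constant volume ⇒ W = 0, so Q = ΔU = nCᵥΔT with Cᵥ = 5R/2 = 20.79 J/(mol·K).
At constant V, T₂/T₁ = P₂/P₁ ⇒ ΔT = T₁(P₂/P₁ − 1) = 508·(355/283 − 1) = 129.2 K.
ΔU = (1.3)(20.79)(129.2) = 3492 J.

ΔU ≈ 3.49 kJ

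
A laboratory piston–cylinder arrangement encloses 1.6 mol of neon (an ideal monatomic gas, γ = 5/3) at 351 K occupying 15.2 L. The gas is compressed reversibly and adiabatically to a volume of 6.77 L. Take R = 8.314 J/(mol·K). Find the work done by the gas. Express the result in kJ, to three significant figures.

Adiabatic: TV^(γ−1) = const with γ = 5/3.
T₂ = T₁ (V₁/V₂)^(γ−1) = 351 × (15.2/6.77)^0.667 = 351 × 1.715 = 601.8 K.
W_by = nCᵥ(T₁ − T₂) = (1.6)(12.47)(351 − 601.8) = -5005 J.

W ≈ -5.01 kJ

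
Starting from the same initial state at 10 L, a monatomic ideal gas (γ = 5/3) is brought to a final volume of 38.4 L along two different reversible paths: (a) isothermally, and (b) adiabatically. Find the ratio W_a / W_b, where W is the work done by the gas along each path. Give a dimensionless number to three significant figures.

W_a / W_b ≈ 1.51

Path (a) isothermal: W = P₁V₁ ln(V₂/V₁) → W_a/(P₁V₁) = 1.345.
Path (b) adiabatic: W = P₁V₁(1 − (V₁/V₂)^(γ−1))/(γ−1) → W_b/(P₁V₁) = 0.8883.
W_a / W_b = 1.345 / 0.8883 = 1.515.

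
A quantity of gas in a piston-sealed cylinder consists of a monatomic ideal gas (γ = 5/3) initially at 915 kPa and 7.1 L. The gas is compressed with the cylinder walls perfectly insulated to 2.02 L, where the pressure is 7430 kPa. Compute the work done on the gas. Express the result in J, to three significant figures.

Adiabatic: W = (P₁V₁ − P₂V₂)/(γ − 1) with γ = 5/3.
P₁V₁ = 6496 J, P₂V₂ = 15009 J.
W = (6496 − 15009) / 0.6667 = -12768 J.
Work on gas = −W_by = 12768 J.

W ≈ 12800 J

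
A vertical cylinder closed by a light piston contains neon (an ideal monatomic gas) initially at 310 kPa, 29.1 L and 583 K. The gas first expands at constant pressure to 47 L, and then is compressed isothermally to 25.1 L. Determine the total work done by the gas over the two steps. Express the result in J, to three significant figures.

W_total ≈ -3590 J

Step 1 (isobaric): W = PΔV = (310 kPa)(47 − 29.1 L) = 5549 J.
After step 1: P = 310 kPa, V = 47 L, T = 941.6 K.
Step 2 (isothermal): W = P₁V₁ ln(V₂/V₁) = (14570) ln(25.1/47) = -9139 J.
W_total = 5549 − 9139 = -3590 J.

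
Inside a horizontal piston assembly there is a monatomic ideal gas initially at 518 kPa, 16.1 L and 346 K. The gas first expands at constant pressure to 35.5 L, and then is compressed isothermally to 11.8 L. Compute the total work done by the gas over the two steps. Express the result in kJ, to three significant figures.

W_total ≈ -10.2 kJ

Step 1 (isobaric): W = PΔV = (518 kPa)(35.5 − 16.1 L) = 10049 J.
After step 1: P = 518 kPa, V = 35.5 L, T = 762.9 K.
Step 2 (isothermal): W = P₁V₁ ln(V₂/V₁) = (18389) ln(11.8/35.5) = -20254 J.
W_total = 10049 − 20254 = -10205 J.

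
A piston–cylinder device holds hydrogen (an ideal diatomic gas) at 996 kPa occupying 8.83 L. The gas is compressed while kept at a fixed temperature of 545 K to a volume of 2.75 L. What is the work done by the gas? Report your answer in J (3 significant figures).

Isothermal: W = nRT ln(V₂/V₁) = P₁V₁ ln(V₂/V₁).
P₁V₁ = (996 kPa)(8.83 L) = 8795 J.
W = 8795 × ln(2.75/8.83) = 8795 × -1.167
W_by_gas = -10259 J.

W ≈ -10300 J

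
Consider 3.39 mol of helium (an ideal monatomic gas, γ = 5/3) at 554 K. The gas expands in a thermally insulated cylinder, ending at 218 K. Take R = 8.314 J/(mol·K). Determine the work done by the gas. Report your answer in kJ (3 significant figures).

Adiabatic ⇒ Q = 0, so W_by = −ΔU = nCᵥ(T₁ − T₂).
Cᵥ = 3R/2 = 12.47 J/(mol·K).
W = (3.39)(12.47)(554 − 218) = 14205 J.

W ≈ 14.2 kJ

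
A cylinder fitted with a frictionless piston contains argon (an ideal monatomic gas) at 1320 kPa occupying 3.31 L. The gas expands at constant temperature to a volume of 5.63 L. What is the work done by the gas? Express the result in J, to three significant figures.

Isothermal: W = nRT ln(V₂/V₁) = P₁V₁ ln(V₂/V₁).
P₁V₁ = (1320 kPa)(3.31 L) = 4369 J.
W = 4369 × ln(5.63/3.31) = 4369 × 0.5312
W_by_gas = 2321 J.

W ≈ 2320 J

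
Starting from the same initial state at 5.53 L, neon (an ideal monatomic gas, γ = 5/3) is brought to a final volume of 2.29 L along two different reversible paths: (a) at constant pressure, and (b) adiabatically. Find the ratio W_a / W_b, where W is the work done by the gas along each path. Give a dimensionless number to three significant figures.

W_a / W_b ≈ 0.488

Path (a) isobaric: W = P₁(V₂ − V₁) → W_a/(P₁V₁) = -0.5859.
Path (b) adiabatic: W = P₁V₁(1 − (V₁/V₂)^(γ−1))/(γ−1) → W_b/(P₁V₁) = -1.2.
W_a / W_b = -0.5859 / -1.2 = 0.4883.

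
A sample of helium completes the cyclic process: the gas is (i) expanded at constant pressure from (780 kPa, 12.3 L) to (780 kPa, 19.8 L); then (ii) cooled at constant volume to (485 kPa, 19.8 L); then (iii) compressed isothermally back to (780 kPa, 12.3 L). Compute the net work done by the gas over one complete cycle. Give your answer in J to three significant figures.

W_net ≈ 1280 J

Leg (i): W = PΔV = (780)(19.8 − 12.3) = 5850 J.
Leg (ii): W = 0.
Leg (iii): W = PᵢVᵢ ln(V_f/Vᵢ) = (9603) ln(12.3/19.8) = -4572 J.
W_net = 5850 − 4572 = 1278 J.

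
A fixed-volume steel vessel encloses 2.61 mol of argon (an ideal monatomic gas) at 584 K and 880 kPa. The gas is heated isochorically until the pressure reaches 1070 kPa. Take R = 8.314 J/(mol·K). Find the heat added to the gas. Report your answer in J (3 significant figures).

Q ≈ 4100 J

Constant volume ⇒ W = 0, so Q = ΔU = nCᵥΔT with Cᵥ = 3R/2 = 12.47 J/(mol·K).
At constant V, T₂/T₁ = P₂/P₁ ⇒ ΔT = T₁(P₂/P₁ − 1) = 584·(1070/880 − 1) = 126.1 K.
ΔU = (2.61)(12.47)(126.1) = 4104 J.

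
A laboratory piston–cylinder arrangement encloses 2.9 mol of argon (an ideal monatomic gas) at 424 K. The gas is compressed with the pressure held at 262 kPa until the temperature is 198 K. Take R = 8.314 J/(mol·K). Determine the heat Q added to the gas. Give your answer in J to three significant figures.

Isobaric: W = nRΔT = (2.9)(8.314)(-226) = -5449 J.
ΔU = nCᵥΔT with Cᵥ = 3R/2: ΔU = (2.9)(12.47)(-226) = -8173 J.
Q = ΔU + W = -8173 − 5449 = -13622 J.

Q ≈ -13600 J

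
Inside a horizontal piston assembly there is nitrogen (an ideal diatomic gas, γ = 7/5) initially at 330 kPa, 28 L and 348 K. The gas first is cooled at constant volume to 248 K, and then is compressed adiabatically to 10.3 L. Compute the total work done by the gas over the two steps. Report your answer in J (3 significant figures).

Step 1 (isochoric): W = 0 (constant volume).
After step 1: P = 235.2 kPa (V unchanged).
Step 2 (adiabatic): W = (P₁V₁ − P₂V₂)/(γ−1) = (6585 − 9824)/0.4 = -8097 J.
W_total = 0 − 8097 = -8097 J.

W_total ≈ -8100 J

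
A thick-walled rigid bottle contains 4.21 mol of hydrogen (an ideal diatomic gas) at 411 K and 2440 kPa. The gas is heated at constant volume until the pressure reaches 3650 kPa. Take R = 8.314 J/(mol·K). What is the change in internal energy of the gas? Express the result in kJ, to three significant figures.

ΔU ≈ 17.8 kJ

Constant volume ⇒ W = 0, so Q = ΔU = nCᵥΔT with Cᵥ = 5R/2 = 20.79 J/(mol·K).
At constant V, T₂/T₁ = P₂/P₁ ⇒ ΔT = T₁(P₂/P₁ − 1) = 411·(3650/2440 − 1) = 203.8 K.
ΔU = (4.21)(20.79)(203.8) = 17835 J.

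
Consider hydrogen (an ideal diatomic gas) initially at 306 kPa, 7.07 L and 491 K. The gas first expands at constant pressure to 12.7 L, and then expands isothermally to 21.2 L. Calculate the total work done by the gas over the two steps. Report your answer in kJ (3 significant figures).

Step 1 (isobaric): W = PΔV = (306 kPa)(12.7 − 7.07 L) = 1723 J.
After step 1: P = 306 kPa, V = 12.7 L, T = 882 K.
Step 2 (isothermal): W = P₁V₁ ln(V₂/V₁) = (3886) ln(21.2/12.7) = 1991 J.
W_total = 1723 + 1991 = 3714 J.

W_total ≈ 3.71 kJ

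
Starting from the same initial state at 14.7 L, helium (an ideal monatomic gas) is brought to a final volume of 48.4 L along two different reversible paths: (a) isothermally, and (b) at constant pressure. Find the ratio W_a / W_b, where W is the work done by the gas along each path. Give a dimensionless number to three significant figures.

Path (a) isothermal: W = P₁V₁ ln(V₂/V₁) → W_a/(P₁V₁) = 1.192.
Path (b) isobaric: W = P₁(V₂ − V₁) → W_b/(P₁V₁) = 2.293.
W_a / W_b = 1.192 / 2.293 = 0.5198.

W_a / W_b ≈ 0.520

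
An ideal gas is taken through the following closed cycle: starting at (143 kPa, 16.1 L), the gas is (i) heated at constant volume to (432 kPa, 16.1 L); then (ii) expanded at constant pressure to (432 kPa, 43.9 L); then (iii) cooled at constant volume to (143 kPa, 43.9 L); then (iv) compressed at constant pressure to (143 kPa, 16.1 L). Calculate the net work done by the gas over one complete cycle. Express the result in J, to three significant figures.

W_net ≈ 8030 J

Constant-volume legs do no work.
W(ii) = (432)(43.9 − 16.1) = 12010 J; W(iv) = (143)(16.1 − 43.9) = -3975 J.
W_net = 12010 − 3975 = 8034 J (the clockwise enclosed area).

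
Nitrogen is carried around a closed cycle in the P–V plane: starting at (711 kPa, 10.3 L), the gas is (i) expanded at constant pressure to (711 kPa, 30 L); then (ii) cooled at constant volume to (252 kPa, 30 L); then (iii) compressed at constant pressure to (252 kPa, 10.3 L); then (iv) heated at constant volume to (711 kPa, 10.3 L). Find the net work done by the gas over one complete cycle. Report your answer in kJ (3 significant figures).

W_net ≈ 9.04 kJ

Constant-volume legs do no work.
W(i) = (711)(30 − 10.3) = 14007 J; W(iii) = (252)(10.3 − 30) = -4964 J.
W_net = 14007 − 4964 = 9042 J (the clockwise enclosed area).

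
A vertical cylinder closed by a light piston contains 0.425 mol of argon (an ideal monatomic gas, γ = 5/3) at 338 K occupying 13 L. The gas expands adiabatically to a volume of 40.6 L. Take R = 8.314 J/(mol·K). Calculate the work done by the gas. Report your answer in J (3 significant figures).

W ≈ 953 J

Adiabatic: TV^(γ−1) = const with γ = 5/3.
T₂ = T₁ (V₁/V₂)^(γ−1) = 338 × (13/40.6)^0.667 = 338 × 0.468 = 158.2 K.
W_by = nCᵥ(T₁ − T₂) = (0.425)(12.47)(338 − 158.2) = 953 J.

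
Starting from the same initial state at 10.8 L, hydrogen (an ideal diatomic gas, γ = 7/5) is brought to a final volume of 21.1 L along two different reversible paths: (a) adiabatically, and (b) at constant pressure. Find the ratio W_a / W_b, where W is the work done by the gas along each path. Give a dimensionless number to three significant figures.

W_a / W_b ≈ 0.616

Path (a) adiabatic: W = P₁V₁(1 − (V₁/V₂)^(γ−1))/(γ−1) → W_a/(P₁V₁) = 0.5875.
Path (b) isobaric: W = P₁(V₂ − V₁) → W_b/(P₁V₁) = 0.9537.
W_a / W_b = 0.5875 / 0.9537 = 0.616.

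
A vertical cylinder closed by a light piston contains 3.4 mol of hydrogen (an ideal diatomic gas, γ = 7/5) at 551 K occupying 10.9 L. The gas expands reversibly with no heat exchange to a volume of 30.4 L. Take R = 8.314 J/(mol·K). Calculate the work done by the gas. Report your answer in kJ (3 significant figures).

W ≈ 13.1 kJ

Adiabatic: TV^(γ−1) = const with γ = 7/5.
T₂ = T₁ (V₁/V₂)^(γ−1) = 551 × (10.9/30.4)^0.4 = 551 × 0.6635 = 365.6 K.
W_by = nCᵥ(T₁ − T₂) = (3.4)(20.79)(551 − 365.6) = 13104 J.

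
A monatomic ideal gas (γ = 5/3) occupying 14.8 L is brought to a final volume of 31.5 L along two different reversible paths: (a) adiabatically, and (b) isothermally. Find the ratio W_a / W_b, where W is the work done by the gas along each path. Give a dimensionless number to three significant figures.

W_a / W_b ≈ 0.786

Path (a) adiabatic: W = P₁V₁(1 − (V₁/V₂)^(γ−1))/(γ−1) → W_a/(P₁V₁) = 0.5934.
Path (b) isothermal: W = P₁V₁ ln(V₂/V₁) → W_b/(P₁V₁) = 0.7554.
W_a / W_b = 0.5934 / 0.7554 = 0.7857.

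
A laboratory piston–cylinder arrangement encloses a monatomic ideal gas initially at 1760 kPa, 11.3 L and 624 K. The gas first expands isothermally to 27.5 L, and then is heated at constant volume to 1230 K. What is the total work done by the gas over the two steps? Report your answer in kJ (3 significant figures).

W_total ≈ 17.7 kJ

Step 1 (isothermal): W = P₁V₁ ln(V₂/V₁) = (19888) ln(27.5/11.3) = 17688 J.
Step 2 (isochoric): W = 0 (constant volume).
W_total = 17688 + 0 = 17688 J.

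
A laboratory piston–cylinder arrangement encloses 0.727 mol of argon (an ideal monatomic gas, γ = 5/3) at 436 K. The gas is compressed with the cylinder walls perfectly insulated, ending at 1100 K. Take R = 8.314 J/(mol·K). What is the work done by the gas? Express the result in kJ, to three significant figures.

Adiabatic ⇒ Q = 0, so W_by = −ΔU = nCᵥ(T₁ − T₂).
Cᵥ = 3R/2 = 12.47 J/(mol·K).
W = (0.727)(12.47)(436 − 1100) = -6020 J.

W ≈ -6.02 kJ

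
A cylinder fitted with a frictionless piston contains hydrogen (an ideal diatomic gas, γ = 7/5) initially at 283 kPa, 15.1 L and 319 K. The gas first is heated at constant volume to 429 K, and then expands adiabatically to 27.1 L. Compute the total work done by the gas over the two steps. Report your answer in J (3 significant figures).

W_total ≈ 3000 J

Step 1 (isochoric): W = 0 (constant volume).
After step 1: P = 380.6 kPa (V unchanged).
Step 2 (adiabatic): W = (P₁V₁ − P₂V₂)/(γ−1) = (5747 − 4548)/0.4 = 2997 J.
W_total = 0 + 2997 = 2997 J.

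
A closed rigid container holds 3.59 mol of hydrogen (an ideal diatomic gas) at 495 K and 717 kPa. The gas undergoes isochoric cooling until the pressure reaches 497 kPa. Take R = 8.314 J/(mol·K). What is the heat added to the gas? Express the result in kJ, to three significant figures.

Constant volume ⇒ W = 0, so Q = ΔU = nCᵥΔT with Cᵥ = 5R/2 = 20.79 J/(mol·K).
At constant V, T₂/T₁ = P₂/P₁ ⇒ ΔT = T₁(P₂/P₁ − 1) = 495·(497/717 − 1) = -151.9 K.
ΔU = (3.59)(20.79)(-151.9) = -11333 J.

Q ≈ -11.3 kJ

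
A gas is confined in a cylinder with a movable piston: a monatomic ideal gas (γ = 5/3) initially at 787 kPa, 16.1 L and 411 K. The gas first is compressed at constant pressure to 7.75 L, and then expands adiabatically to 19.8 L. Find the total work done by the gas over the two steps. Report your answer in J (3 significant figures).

Step 1 (isobaric): W = PΔV = (787 kPa)(7.75 − 16.1 L) = -6571 J.
After step 1: P = 787 kPa, V = 7.75 L, T = 197.8 K.
Step 2 (adiabatic): W = (P₁V₁ − P₂V₂)/(γ−1) = (6099 − 3264)/0.667 = 4253 J.
W_total = -6571 + 4253 = -2318 J.

W_total ≈ -2320 J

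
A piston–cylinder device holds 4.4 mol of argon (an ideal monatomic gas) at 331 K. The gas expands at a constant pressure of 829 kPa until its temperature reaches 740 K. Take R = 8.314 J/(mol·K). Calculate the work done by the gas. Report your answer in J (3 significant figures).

W ≈ 15000 J

Isobaric: W = P ΔV = nR ΔT.
W = (4.4)(8.314)(740 − 331) = 14962 J.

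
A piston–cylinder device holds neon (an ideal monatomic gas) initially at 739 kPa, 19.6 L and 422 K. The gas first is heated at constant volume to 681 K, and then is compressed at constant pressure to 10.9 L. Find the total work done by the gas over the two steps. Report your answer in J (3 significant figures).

Step 1 (isochoric): W = 0 (constant volume).
After step 1: P = 1193 kPa (V unchanged).
Step 2 (isobaric): W = PΔV = (1193 kPa)(10.9 − 19.6 L) = -10375 J.
W_total = 0 − 10375 = -10375 J.

W_total ≈ -10400 J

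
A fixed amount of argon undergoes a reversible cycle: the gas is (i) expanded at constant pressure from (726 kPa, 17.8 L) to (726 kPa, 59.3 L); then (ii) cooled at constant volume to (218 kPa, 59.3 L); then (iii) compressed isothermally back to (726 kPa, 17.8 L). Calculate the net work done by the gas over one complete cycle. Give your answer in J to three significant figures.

Leg (i): W = PΔV = (726)(59.3 − 17.8) = 30129 J.
Leg (ii): W = 0.
Leg (iii): W = PᵢVᵢ ln(V_f/Vᵢ) = (12927) ln(17.8/59.3) = -15557 J.
W_net = 30129 − 15557 = 14572 J.

W_net ≈ 14600 J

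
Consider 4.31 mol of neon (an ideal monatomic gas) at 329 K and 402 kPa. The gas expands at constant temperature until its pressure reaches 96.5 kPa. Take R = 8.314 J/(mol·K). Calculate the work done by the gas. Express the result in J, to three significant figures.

Isothermal process: W = nRT ln(V₂/V₁) = nRT ln(P₁/P₂).
W = (4.31)(8.314)(329) × ln(402/96.5)
  = 11789 × ln(4.166) = 11789 × 1.427
W_by_gas = 16822 J.

W ≈ 16800 J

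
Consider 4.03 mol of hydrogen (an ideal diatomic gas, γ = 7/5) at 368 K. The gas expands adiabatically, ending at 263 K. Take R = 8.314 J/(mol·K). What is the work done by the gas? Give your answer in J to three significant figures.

W ≈ 8800 J

Adiabatic ⇒ Q = 0, so W_by = −ΔU = nCᵥ(T₁ − T₂).
Cᵥ = 5R/2 = 20.79 J/(mol·K).
W = (4.03)(20.79)(368 − 263) = 8795 J.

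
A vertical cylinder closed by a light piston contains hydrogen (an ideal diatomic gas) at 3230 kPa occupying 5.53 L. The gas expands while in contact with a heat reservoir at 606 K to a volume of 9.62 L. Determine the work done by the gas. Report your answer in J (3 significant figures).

Isothermal: W = nRT ln(V₂/V₁) = P₁V₁ ln(V₂/V₁).
P₁V₁ = (3230 kPa)(5.53 L) = 17862 J.
W = 17862 × ln(9.62/5.53) = 17862 × 0.5537
W_by_gas = 9889 J.

W ≈ 9890 J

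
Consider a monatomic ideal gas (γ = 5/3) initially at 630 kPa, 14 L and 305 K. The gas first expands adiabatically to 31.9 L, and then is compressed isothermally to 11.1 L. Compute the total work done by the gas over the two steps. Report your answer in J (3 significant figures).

W_total ≈ 212 J

Step 1 (adiabatic): W = (P₁V₁ − P₂V₂)/(γ−1) = (8820 − 5094)/0.667 = 5590 J.
After step 1: P = 159.7 kPa, V = 31.9 L, T = 176.1 K.
Step 2 (isothermal): W = P₁V₁ ln(V₂/V₁) = (5094) ln(11.1/31.9) = -5377 J.
W_total = 5590 − 5377 = 212.4 J.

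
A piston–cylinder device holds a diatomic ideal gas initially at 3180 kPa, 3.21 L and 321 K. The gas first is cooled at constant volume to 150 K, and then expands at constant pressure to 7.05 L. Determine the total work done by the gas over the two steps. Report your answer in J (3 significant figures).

Step 1 (isochoric): W = 0 (constant volume).
After step 1: P = 1486 kPa (V unchanged).
Step 2 (isobaric): W = PΔV = (1486 kPa)(7.05 − 3.21 L) = 5706 J.
W_total = 0 + 5706 = 5706 J.

W_total ≈ 5710 J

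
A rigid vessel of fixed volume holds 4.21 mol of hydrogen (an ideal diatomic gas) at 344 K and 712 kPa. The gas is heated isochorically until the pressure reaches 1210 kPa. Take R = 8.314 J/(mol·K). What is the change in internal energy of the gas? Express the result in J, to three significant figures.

ΔU ≈ 21100 J

Constant volume ⇒ W = 0, so Q = ΔU = nCᵥΔT with Cᵥ = 5R/2 = 20.79 J/(mol·K).
At constant V, T₂/T₁ = P₂/P₁ ⇒ ΔT = T₁(P₂/P₁ − 1) = 344·(1210/712 − 1) = 240.6 K.
ΔU = (4.21)(20.79)(240.6) = 21054 J.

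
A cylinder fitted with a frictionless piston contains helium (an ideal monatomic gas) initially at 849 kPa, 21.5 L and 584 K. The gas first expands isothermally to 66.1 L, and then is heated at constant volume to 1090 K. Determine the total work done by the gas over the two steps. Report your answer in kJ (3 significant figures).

Step 1 (isothermal): W = P₁V₁ ln(V₂/V₁) = (18254) ln(66.1/21.5) = 20501 J.
Step 2 (isochoric): W = 0 (constant volume).
W_total = 20501 + 0 = 20501 J.

W_total ≈ 20.5 kJ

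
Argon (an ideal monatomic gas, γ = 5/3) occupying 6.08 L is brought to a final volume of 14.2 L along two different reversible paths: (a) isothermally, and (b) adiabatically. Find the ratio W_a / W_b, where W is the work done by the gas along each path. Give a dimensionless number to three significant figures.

W_a / W_b ≈ 1.31

Path (a) isothermal: W = P₁V₁ ln(V₂/V₁) → W_a/(P₁V₁) = 0.8482.
Path (b) adiabatic: W = P₁V₁(1 − (V₁/V₂)^(γ−1))/(γ−1) → W_b/(P₁V₁) = 0.6479.
W_a / W_b = 0.8482 / 0.6479 = 1.309.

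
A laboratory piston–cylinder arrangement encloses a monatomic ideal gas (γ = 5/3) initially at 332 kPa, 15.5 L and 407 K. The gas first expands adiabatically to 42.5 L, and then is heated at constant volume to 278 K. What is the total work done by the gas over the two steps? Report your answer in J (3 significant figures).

Step 1 (adiabatic): W = (P₁V₁ − P₂V₂)/(γ−1) = (5146 − 2627)/0.667 = 3779 J.
Step 2 (isochoric): W = 0 (constant volume).
W_total = 3779 + 0 = 3779 J.

W_total ≈ 3780 J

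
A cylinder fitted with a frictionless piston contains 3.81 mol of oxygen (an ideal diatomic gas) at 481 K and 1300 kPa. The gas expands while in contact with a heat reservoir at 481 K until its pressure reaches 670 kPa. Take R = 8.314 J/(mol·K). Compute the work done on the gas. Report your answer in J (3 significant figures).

W ≈ -10100 J

Isothermal process: W = nRT ln(V₂/V₁) = nRT ln(P₁/P₂).
W = (3.81)(8.314)(481) × ln(1300/670)
  = 15236 × ln(1.94) = 15236 × 0.6628
W_by_gas = 10099 J; work on gas = −W_by = -10099 J.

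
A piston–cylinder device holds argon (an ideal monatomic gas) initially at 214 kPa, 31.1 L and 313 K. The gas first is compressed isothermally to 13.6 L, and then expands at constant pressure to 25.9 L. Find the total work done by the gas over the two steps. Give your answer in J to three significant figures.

W_total ≈ 514 J

Step 1 (isothermal): W = P₁V₁ ln(V₂/V₁) = (6655) ln(13.6/31.1) = -5505 J.
After step 1: P = 489.4 kPa, V = 13.6 L, T = 313 K.
Step 2 (isobaric): W = PΔV = (489.4 kPa)(25.9 − 13.6 L) = 6019 J.
W_total = -5505 + 6019 = 514.3 J.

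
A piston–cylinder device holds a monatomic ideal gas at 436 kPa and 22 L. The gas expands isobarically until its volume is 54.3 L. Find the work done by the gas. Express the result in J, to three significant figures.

Isobaric: W = P ΔV.
W = (436 kPa)(54.3 − 22 L) = (436)(32.3) = 14083 J.

W ≈ 14100 J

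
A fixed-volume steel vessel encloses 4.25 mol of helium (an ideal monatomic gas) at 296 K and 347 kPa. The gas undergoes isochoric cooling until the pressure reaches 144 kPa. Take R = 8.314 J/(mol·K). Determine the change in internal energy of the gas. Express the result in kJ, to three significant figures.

Constant volume ⇒ W = 0, so Q = ΔU = nCᵥΔT with Cᵥ = 3R/2 = 12.47 J/(mol·K).
At constant V, T₂/T₁ = P₂/P₁ ⇒ ΔT = T₁(P₂/P₁ − 1) = 296·(144/347 − 1) = -173.2 K.
ΔU = (4.25)(12.47)(-173.2) = -9178 J.

ΔU ≈ -9.18 kJ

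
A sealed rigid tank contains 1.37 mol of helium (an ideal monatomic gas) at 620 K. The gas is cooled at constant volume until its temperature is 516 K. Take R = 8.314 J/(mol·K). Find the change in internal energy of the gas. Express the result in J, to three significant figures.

Constant volume ⇒ W = 0, so Q = ΔU = nCᵥΔT with Cᵥ = 3R/2 = 12.47 J/(mol·K).
ΔU = (1.37)(12.47)(516 − 620) = -1777 J.

ΔU ≈ -1780 J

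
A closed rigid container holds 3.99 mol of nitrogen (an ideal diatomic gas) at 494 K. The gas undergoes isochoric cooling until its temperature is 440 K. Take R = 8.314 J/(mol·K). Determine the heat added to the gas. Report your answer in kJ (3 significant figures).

Q ≈ -4.48 kJ

Constant volume ⇒ W = 0, so Q = ΔU = nCᵥΔT with Cᵥ = 5R/2 = 20.79 J/(mol·K).
ΔU = (3.99)(20.79)(440 − 494) = -4478 J.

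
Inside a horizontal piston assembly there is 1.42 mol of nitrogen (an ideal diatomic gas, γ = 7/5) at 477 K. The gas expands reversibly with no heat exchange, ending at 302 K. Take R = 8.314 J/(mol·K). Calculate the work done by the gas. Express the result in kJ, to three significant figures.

Adiabatic ⇒ Q = 0, so W_by = −ΔU = nCᵥ(T₁ − T₂).
Cᵥ = 5R/2 = 20.79 J/(mol·K).
W = (1.42)(20.79)(477 − 302) = 5165 J.

W ≈ 5.17 kJ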